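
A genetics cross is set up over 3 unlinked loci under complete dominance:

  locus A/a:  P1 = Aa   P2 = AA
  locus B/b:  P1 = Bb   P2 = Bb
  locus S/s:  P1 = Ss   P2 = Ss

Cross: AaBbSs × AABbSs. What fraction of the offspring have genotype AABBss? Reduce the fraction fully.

AaBbSs gametes: ABS×1, ABs×1, AbS×1, Abs×1, aBS×1, aBs×1, abS×1, abs×1
AABbSs gametes: ABS×2, ABs×2, AbS×2, Abs×2
AaBbSs×AABbSs grid (8·8=64): AABBSS=2 AABBSs=4 AABBss=2 AABbSS=4 AABbSs=8 AABbss=4 AAbbSS=2 AAbbSs=4 AAbbss=2 AaBBSS=2 AaBBSs=4 AaBBss=2 AaBbSS=4 AaBbSs=8 AaBbss=4 AabbSS=2 AabbSs=4 Aabbss=2
AABBss hits 2/64; gcd=2; 2÷2/64÷2 = 1/32

P(AABBss) = 1/32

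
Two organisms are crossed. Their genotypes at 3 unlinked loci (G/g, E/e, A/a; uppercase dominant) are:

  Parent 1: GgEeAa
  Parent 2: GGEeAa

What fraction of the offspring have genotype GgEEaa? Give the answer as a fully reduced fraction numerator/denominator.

P(GgEEaa) = 1/32

GgEeAa gametes: GEA×1, GEa×1, GeA×1, Gea×1, gEA×1, gEa×1, geA×1, gea×1
GGEeAa gametes: GEA×2, GEa×2, GeA×2, Gea×2
GgEeAa×GGEeAa grid (8·8=64): GGEEAA=2 GGEEAa=4 GGEEaa=2 GGEeAA=4 GGEeAa=8 GGEeaa=4 GGeeAA=2 GGeeAa=4 GGeeaa=2 GgEEAA=2 GgEEAa=4 GgEEaa=2 GgEeAA=4 GgEeAa=8 GgEeaa=4 GgeeAA=2 GgeeAa=4 Ggeeaa=2
GgEEaa hits 2/64; gcd=2; 2÷2/64÷2 = 1/32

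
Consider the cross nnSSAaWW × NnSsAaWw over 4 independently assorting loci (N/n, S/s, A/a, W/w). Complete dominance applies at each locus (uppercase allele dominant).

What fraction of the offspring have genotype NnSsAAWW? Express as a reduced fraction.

P(NnSsAAWW) = 1/32

nnSSAaWW gametes: nSAW×8, nSaW×8
NnSsAaWw gametes: NSAW×1, NSAw×1, NSaW×1, NSaw×1, NsAW×1, NsAw×1, NsaW×1, Nsaw×1, nSAW×1, nSAw×1, nSaW×1, nSaw×1, nsAW×1, nsAw×1, nsaW×1, nsaw×1
nnSSAaWW×NnSsAaWw grid (16·16=256): NnSSAAWW=8 NnSSAAWw=8 NnSSAaWW=16 NnSSAaWw=16 NnSSaaWW=8 NnSSaaWw=8 NnSsAAWW=8 NnSsAAWw=8 NnSsAaWW=16 NnSsAaWw=16 NnSsaaWW=8 NnSsaaWw=8 nnSSAAWW=8 nnSSAAWw=8 nnSSAaWW=16 nnSSAaWw=16 nnSSaaWW=8 nnSSaaWw=8 nnSsAAWW=8 nnSsAAWw=8 nnSsAaWW=16 nnSsAaWw=16 nnSsaaWW=8 nnSsaaWw=8
NnSsAAWW hits 8/256; gcd=8; 8÷8/256÷8 = 1/32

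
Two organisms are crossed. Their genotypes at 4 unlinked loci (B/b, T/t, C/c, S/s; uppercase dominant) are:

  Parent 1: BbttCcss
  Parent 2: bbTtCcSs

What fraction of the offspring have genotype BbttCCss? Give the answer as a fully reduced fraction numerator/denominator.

P(BbttCCss) = 1/32

BbttCcss gametes: BtCs×4, Btcs×4, btCs×4, btcs×4
bbTtCcSs gametes: bTCS×2, bTCs×2, bTcS×2, bTcs×2, btCS×2, btCs×2, btcS×2, btcs×2
BbttCcss×bbTtCcSs grid (16·16=256): BbTtCCSs=8 BbTtCCss=8 BbTtCcSs=16 BbTtCcss=16 BbTtccSs=8 BbTtccss=8 BbttCCSs=8 BbttCCss=8 BbttCcSs=16 BbttCcss=16 BbttccSs=8 Bbttccss=8 bbTtCCSs=8 bbTtCCss=8 bbTtCcSs=16 bbTtCcss=16 bbTtccSs=8 bbTtccss=8 bbttCCSs=8 bbttCCss=8 bbttCcSs=16 bbttCcss=16 bbttccSs=8 bbttccss=8
BbttCCss hits 8/256; gcd=8; 8÷8/256÷8 = 1/32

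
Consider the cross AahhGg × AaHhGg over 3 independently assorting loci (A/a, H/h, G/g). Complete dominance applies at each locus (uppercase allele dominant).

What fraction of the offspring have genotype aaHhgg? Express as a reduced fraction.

AahhGg gametes: AhG×2, Ahg×2, ahG×2, ahg×2
AaHhGg gametes: AHG×1, AHg×1, AhG×1, Ahg×1, aHG×1, aHg×1, ahG×1, ahg×1
AahhGg×AaHhGg grid (8·8=64): AAHhGG=2 AAHhGg=4 AAHhgg=2 AAhhGG=2 AAhhGg=4 AAhhgg=2 AaHhGG=4 AaHhGg=8 AaHhgg=4 AahhGG=4 AahhGg=8 Aahhgg=4 aaHhGG=2 aaHhGg=4 aaHhgg=2 aahhGG=2 aahhGg=4 aahhgg=2
aaHhgg hits 2/64; gcd=2; 2÷2/64÷2 = 1/32

P(aaHhgg) = 1/32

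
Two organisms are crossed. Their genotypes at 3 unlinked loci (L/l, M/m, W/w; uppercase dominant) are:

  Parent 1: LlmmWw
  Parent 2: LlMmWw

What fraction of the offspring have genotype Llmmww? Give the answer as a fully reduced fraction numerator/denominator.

LlmmWw gametes: LmW×2, Lmw×2, lmW×2, lmw×2
LlMmWw gametes: LMW×1, LMw×1, LmW×1, Lmw×1, lMW×1, lMw×1, lmW×1, lmw×1
LlmmWw×LlMmWw grid (8·8=64): LLMmWW=2 LLMmWw=4 LLMmww=2 LLmmWW=2 LLmmWw=4 LLmmww=2 LlMmWW=4 LlMmWw=8 LlMmww=4 LlmmWW=4 LlmmWw=8 Llmmww=4 llMmWW=2 llMmWw=4 llMmww=2 llmmWW=2 llmmWw=4 llmmww=2
Llmmww hits 4/64; gcd=4; 4÷4/64÷4 = 1/16

P(Llmmww) = 1/16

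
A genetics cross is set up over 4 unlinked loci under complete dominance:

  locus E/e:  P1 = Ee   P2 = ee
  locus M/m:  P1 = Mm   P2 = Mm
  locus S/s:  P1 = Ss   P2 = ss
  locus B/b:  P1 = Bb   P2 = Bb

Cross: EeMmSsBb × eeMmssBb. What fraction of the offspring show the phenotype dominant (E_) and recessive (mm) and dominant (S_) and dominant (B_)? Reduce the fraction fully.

EeMmSsBb gametes: EMSB×1, EMSb×1, EMsB×1, EMsb×1, EmSB×1, EmSb×1, EmsB×1, Emsb×1, eMSB×1, eMSb×1, eMsB×1, eMsb×1, emSB×1, emSb×1, emsB×1, emsb×1
eeMmssBb gametes: eMsB×4, eMsb×4, emsB×4, emsb×4
EeMmSsBb×eeMmssBb grid (16·16=256): EeMMSsBB=4 EeMMSsBb=8 EeMMSsbb=4 EeMMssBB=4 EeMMssBb=8 EeMMssbb=4 EeMmSsBB=8 EeMmSsBb=16 EeMmSsbb=8 EeMmssBB=8 EeMmssBb=16 EeMmssbb=8 EemmSsBB=4 EemmSsBb=8 EemmSsbb=4 EemmssBB=4 EemmssBb=8 Eemmssbb=4 eeMMSsBB=4 eeMMSsBb=8 eeMMSsbb=4 eeMMssBB=4 eeMMssBb=8 eeMMssbb=4 eeMmSsBB=8 eeMmSsBb=16 eeMmSsbb=8 eeMmssBB=8 eeMmssBb=16 eeMmssbb=8 eemmSsBB=4 eemmSsBb=8 eemmSsbb=4 eemmssBB=4 eemmssBb=8 eemmssbb=4
E_ mm S_ B_ hits 12/256; gcd=4; 12÷4/256÷4 = 3/64

P(E_ mm S_ B_) = 3/64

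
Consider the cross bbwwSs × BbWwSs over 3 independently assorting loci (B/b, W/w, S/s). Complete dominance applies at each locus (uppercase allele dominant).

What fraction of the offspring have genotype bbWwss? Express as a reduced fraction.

bbwwSs gametes: bwS×4, bws×4
BbWwSs gametes: BWS×1, BWs×1, BwS×1, Bws×1, bWS×1, bWs×1, bwS×1, bws×1
bbwwSs×BbWwSs grid (8·8=64): BbWwSS=4 BbWwSs=8 BbWwss=4 BbwwSS=4 BbwwSs=8 Bbwwss=4 bbWwSS=4 bbWwSs=8 bbWwss=4 bbwwSS=4 bbwwSs=8 bbwwss=4
bbWwss hits 4/64; gcd=4; 4÷4/64÷4 = 1/16

P(bbWwss) = 1/16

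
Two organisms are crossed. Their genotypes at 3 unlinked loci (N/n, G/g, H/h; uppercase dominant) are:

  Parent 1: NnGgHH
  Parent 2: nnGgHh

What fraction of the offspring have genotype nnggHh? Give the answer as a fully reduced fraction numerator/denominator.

NnGgHH gametes: NGH×2, NgH×2, nGH×2, ngH×2
nnGgHh gametes: nGH×2, nGh×2, ngH×2, ngh×2
NnGgHH×nnGgHh grid (8·8=64): NnGGHH=4 NnGGHh=4 NnGgHH=8 NnGgHh=8 NnggHH=4 NnggHh=4 nnGGHH=4 nnGGHh=4 nnGgHH=8 nnGgHh=8 nnggHH=4 nnggHh=4
nnggHh hits 4/64; gcd=4; 4÷4/64÷4 = 1/16

P(nnggHh) = 1/16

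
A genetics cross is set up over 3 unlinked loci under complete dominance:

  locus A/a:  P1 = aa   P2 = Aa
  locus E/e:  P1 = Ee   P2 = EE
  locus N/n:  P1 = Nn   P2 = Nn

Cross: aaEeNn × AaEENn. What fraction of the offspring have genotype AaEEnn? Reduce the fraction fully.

P(AaEEnn) = 1/16

aaEeNn gametes: aEN×2, aEn×2, aeN×2, aen×2
AaEENn gametes: AEN×2, AEn×2, aEN×2, aEn×2
aaEeNn×AaEENn grid (8·8=64): AaEENN=4 AaEENn=8 AaEEnn=4 AaEeNN=4 AaEeNn=8 AaEenn=4 aaEENN=4 aaEENn=8 aaEEnn=4 aaEeNN=4 aaEeNn=8 aaEenn=4
AaEEnn hits 4/64; gcd=4; 4÷4/64÷4 = 1/16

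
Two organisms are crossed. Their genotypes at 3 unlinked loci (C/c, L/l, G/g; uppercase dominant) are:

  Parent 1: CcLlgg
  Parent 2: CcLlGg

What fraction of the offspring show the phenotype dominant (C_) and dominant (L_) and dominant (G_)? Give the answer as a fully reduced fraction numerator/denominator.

CcLlgg gametes: CLg×2, Clg×2, cLg×2, clg×2
CcLlGg gametes: CLG×1, CLg×1, ClG×1, Clg×1, cLG×1, cLg×1, clG×1, clg×1
CcLlgg×CcLlGg grid (8·8=64): CCLLGg=2 CCLLgg=2 CCLlGg=4 CCLlgg=4 CCllGg=2 CCllgg=2 CcLLGg=4 CcLLgg=4 CcLlGg=8 CcLlgg=8 CcllGg=4 Ccllgg=4 ccLLGg=2 ccLLgg=2 ccLlGg=4 ccLlgg=4 ccllGg=2 ccllgg=2
C_ L_ G_ hits 18/64; gcd=2; 18÷2/64÷2 = 9/32

P(C_ L_ G_) = 9/32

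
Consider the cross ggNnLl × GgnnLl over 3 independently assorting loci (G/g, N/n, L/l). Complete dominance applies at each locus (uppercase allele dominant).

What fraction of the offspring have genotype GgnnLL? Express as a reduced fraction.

P(GgnnLL) = 1/16

ggNnLl gametes: gNL×2, gNl×2, gnL×2, gnl×2
GgnnLl gametes: GnL×2, Gnl×2, gnL×2, gnl×2
ggNnLl×GgnnLl grid (8·8=64): GgNnLL=4 GgNnLl=8 GgNnll=4 GgnnLL=4 GgnnLl=8 Ggnnll=4 ggNnLL=4 ggNnLl=8 ggNnll=4 ggnnLL=4 ggnnLl=8 ggnnll=4
GgnnLL hits 4/64; gcd=4; 4÷4/64÷4 = 1/16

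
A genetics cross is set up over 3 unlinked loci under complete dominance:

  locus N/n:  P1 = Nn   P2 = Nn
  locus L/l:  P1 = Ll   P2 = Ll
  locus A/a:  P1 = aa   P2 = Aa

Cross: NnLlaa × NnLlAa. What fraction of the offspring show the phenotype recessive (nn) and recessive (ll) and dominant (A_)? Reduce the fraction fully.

NnLlaa gametes: NLa×2, Nla×2, nLa×2, nla×2
NnLlAa gametes: NLA×1, NLa×1, NlA×1, Nla×1, nLA×1, nLa×1, nlA×1, nla×1
NnLlaa×NnLlAa grid (8·8=64): NNLLAa=2 NNLLaa=2 NNLlAa=4 NNLlaa=4 NNllAa=2 NNllaa=2 NnLLAa=4 NnLLaa=4 NnLlAa=8 NnLlaa=8 NnllAa=4 Nnllaa=4 nnLLAa=2 nnLLaa=2 nnLlAa=4 nnLlaa=4 nnllAa=2 nnllaa=2
nn ll A_ hits 2/64; gcd=2; 2÷2/64÷2 = 1/32

P(nn ll A_) = 1/32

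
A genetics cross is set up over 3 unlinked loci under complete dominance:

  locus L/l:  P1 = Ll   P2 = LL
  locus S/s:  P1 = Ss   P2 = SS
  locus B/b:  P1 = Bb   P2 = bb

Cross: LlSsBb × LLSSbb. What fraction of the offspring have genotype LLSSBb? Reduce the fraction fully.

P(LLSSBb) = 1/8

LlSsBb gametes: LSB×1, LSb×1, LsB×1, Lsb×1, lSB×1, lSb×1, lsB×1, lsb×1
LLSSbb gametes: LSb×8
LlSsBb×LLSSbb grid (8·8=64): LLSSBb=8 LLSSbb=8 LLSsBb=8 LLSsbb=8 LlSSBb=8 LlSSbb=8 LlSsBb=8 LlSsbb=8
LLSSBb hits 8/64; gcd=8; 8÷8/64÷8 = 1/8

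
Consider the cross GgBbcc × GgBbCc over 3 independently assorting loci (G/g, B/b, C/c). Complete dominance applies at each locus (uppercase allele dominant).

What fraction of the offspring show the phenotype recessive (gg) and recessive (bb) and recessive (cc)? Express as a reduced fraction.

GgBbcc gametes: GBc×2, Gbc×2, gBc×2, gbc×2
GgBbCc gametes: GBC×1, GBc×1, GbC×1, Gbc×1, gBC×1, gBc×1, gbC×1, gbc×1
GgBbcc×GgBbCc grid (8·8=64): GGBBCc=2 GGBBcc=2 GGBbCc=4 GGBbcc=4 GGbbCc=2 GGbbcc=2 GgBBCc=4 GgBBcc=4 GgBbCc=8 GgBbcc=8 GgbbCc=4 Ggbbcc=4 ggBBCc=2 ggBBcc=2 ggBbCc=4 ggBbcc=4 ggbbCc=2 ggbbcc=2
gg bb cc hits 2/64; gcd=2; 2÷2/64÷2 = 1/32

P(gg bb cc) = 1/32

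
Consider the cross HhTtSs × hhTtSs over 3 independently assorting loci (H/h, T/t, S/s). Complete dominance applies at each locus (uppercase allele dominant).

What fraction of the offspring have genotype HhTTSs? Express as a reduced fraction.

P(HhTTSs) = 1/16

HhTtSs gametes: HTS×1, HTs×1, HtS×1, Hts×1, hTS×1, hTs×1, htS×1, hts×1
hhTtSs gametes: hTS×2, hTs×2, htS×2, hts×2
HhTtSs×hhTtSs grid (8·8=64): HhTTSS=2 HhTTSs=4 HhTTss=2 HhTtSS=4 HhTtSs=8 HhTtss=4 HhttSS=2 HhttSs=4 Hhttss=2 hhTTSS=2 hhTTSs=4 hhTTss=2 hhTtSS=4 hhTtSs=8 hhTtss=4 hhttSS=2 hhttSs=4 hhttss=2
HhTTSs hits 4/64; gcd=4; 4÷4/64÷4 = 1/16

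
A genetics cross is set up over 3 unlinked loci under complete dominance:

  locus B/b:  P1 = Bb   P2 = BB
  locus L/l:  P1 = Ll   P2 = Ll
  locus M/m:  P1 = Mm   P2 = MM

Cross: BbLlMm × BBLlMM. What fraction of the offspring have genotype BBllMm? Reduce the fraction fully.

P(BBllMm) = 1/16

BbLlMm gametes: BLM×1, BLm×1, BlM×1, Blm×1, bLM×1, bLm×1, blM×1, blm×1
BBLlMM gametes: BLM×4, BlM×4
BbLlMm×BBLlMM grid (8·8=64): BBLLMM=4 BBLLMm=4 BBLlMM=8 BBLlMm=8 BBllMM=4 BBllMm=4 BbLLMM=4 BbLLMm=4 BbLlMM=8 BbLlMm=8 BbllMM=4 BbllMm=4
BBllMm hits 4/64; gcd=4; 4÷4/64÷4 = 1/16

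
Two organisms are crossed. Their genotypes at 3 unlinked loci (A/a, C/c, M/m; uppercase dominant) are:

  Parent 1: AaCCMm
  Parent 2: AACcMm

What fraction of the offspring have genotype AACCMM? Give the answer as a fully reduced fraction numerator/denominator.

AaCCMm gametes: ACM×2, ACm×2, aCM×2, aCm×2
AACcMm gametes: ACM×2, ACm×2, AcM×2, Acm×2
AaCCMm×AACcMm grid (8·8=64): AACCMM=4 AACCMm=8 AACCmm=4 AACcMM=4 AACcMm=8 AACcmm=4 AaCCMM=4 AaCCMm=8 AaCCmm=4 AaCcMM=4 AaCcMm=8 AaCcmm=4
AACCMM hits 4/64; gcd=4; 4÷4/64÷4 = 1/16

P(AACCMM) = 1/16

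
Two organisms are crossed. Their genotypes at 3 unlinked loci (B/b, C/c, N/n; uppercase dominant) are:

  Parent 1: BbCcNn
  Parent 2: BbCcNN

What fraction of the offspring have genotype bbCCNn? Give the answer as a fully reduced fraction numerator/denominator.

BbCcNn gametes: BCN×1, BCn×1, BcN×1, Bcn×1, bCN×1, bCn×1, bcN×1, bcn×1
BbCcNN gametes: BCN×2, BcN×2, bCN×2, bcN×2
BbCcNn×BbCcNN grid (8·8=64): BBCCNN=2 BBCCNn=2 BBCcNN=4 BBCcNn=4 BBccNN=2 BBccNn=2 BbCCNN=4 BbCCNn=4 BbCcNN=8 BbCcNn=8 BbccNN=4 BbccNn=4 bbCCNN=2 bbCCNn=2 bbCcNN=4 bbCcNn=4 bbccNN=2 bbccNn=2
bbCCNn hits 2/64; gcd=2; 2÷2/64÷2 = 1/32

P(bbCCNn) = 1/32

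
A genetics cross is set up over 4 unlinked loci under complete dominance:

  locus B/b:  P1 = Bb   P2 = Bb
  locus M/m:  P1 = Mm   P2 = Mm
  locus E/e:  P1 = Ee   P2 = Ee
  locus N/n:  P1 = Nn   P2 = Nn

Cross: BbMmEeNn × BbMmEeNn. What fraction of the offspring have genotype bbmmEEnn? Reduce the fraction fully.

P(bbmmEEnn) = 1/256

BbMmEeNn gametes: BMEN×1, BMEn×1, BMeN×1, BMen×1, BmEN×1, BmEn×1, BmeN×1, Bmen×1, bMEN×1, bMEn×1, bMeN×1, bMen×1, bmEN×1, bmEn×1, bmeN×1, bmen×1
BbMmEeNn gametes: BMEN×1, BMEn×1, BMeN×1, BMen×1, BmEN×1, BmEn×1, BmeN×1, Bmen×1, bMEN×1, bMEn×1, bMeN×1, bMen×1, bmEN×1, bmEn×1, bmeN×1, bmen×1
BbMmEeNn×BbMmEeNn grid (16·16=256): BBMMEENN=1 BBMMEENn=2 BBMMEEnn=1 BBMMEeNN=2 BBMMEeNn=4 BBMMEenn=2 BBMMeeNN=1 BBMMeeNn=2 BBMMeenn=1 BBMmEENN=2 BBMmEENn=4 BBMmEEnn=2 BBMmEeNN=4 BBMmEeNn=8 BBMmEenn=4 BBMmeeNN=2 BBMmeeNn=4 BBMmeenn=2 BBmmEENN=1 BBmmEENn=2 BBmmEEnn=1 BBmmEeNN=2 BBmmEeNn=4 BBmmEenn=2 BBmmeeNN=1 BBmmeeNn=2 BBmmeenn=1 BbMMEENN=2 BbMMEENn=4 BbMMEEnn=2 BbMMEeNN=4 BbMMEeNn=8 BbMMEenn=4 BbMMeeNN=2 BbMMeeNn=4 BbMMeenn=2 BbMmEENN=4 BbMmEENn=8 BbMmEEnn=4 BbMmEeNN=8 BbMmEeNn=16 BbMmEenn=8 BbMmeeNN=4 BbMmeeNn=8 BbMmeenn=4 BbmmEENN=2 BbmmEENn=4 BbmmEEnn=2 BbmmEeNN=4 BbmmEeNn=8 BbmmEenn=4 BbmmeeNN=2 BbmmeeNn=4 Bbmmeenn=2 bbMMEENN=1 bbMMEENn=2 bbMMEEnn=1 bbMMEeNN=2 bbMMEeNn=4 bbMMEenn=2 bbMMeeNN=1 bbMMeeNn=2 bbMMeenn=1 bbMmEENN=2 bbMmEENn=4 bbMmEEnn=2 bbMmEeNN=4 bbMmEeNn=8 bbMmEenn=4 bbMmeeNN=2 bbMmeeNn=4 bbMmeenn=2 bbmmEENN=1 bbmmEENn=2 bbmmEEnn=1 bbmmEeNN=2 bbmmEeNn=4 bbmmEenn=2 bbmmeeNN=1 bbmmeeNn=2 bbmmeenn=1
bbmmEEnn hits 1/256; gcd=1; 1÷1/256÷1 = 1/256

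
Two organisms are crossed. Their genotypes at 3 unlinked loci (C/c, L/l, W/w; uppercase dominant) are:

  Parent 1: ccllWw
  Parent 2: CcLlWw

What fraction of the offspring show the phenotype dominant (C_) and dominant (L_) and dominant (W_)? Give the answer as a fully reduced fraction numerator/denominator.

P(C_ L_ W_) = 3/16

ccllWw gametes: clW×4, clw×4
CcLlWw gametes: CLW×1, CLw×1, ClW×1, Clw×1, cLW×1, cLw×1, clW×1, clw×1
ccllWw×CcLlWw grid (8·8=64): CcLlWW=4 CcLlWw=8 CcLlww=4 CcllWW=4 CcllWw=8 Ccllww=4 ccLlWW=4 ccLlWw=8 ccLlww=4 ccllWW=4 ccllWw=8 ccllww=4
C_ L_ W_ hits 12/64; gcd=4; 12÷4/64÷4 = 3/16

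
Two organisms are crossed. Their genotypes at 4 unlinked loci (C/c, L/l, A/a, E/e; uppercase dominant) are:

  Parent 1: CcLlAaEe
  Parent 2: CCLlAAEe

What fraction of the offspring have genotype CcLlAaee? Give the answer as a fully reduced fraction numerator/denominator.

P(CcLlAaee) = 1/32

CcLlAaEe gametes: CLAE×1, CLAe×1, CLaE×1, CLae×1, ClAE×1, ClAe×1, ClaE×1, Clae×1, cLAE×1, cLAe×1, cLaE×1, cLae×1, clAE×1, clAe×1, claE×1, clae×1
CCLlAAEe gametes: CLAE×4, CLAe×4, ClAE×4, ClAe×4
CcLlAaEe×CCLlAAEe grid (16·16=256): CCLLAAEE=4 CCLLAAEe=8 CCLLAAee=4 CCLLAaEE=4 CCLLAaEe=8 CCLLAaee=4 CCLlAAEE=8 CCLlAAEe=16 CCLlAAee=8 CCLlAaEE=8 CCLlAaEe=16 CCLlAaee=8 CCllAAEE=4 CCllAAEe=8 CCllAAee=4 CCllAaEE=4 CCllAaEe=8 CCllAaee=4 CcLLAAEE=4 CcLLAAEe=8 CcLLAAee=4 CcLLAaEE=4 CcLLAaEe=8 CcLLAaee=4 CcLlAAEE=8 CcLlAAEe=16 CcLlAAee=8 CcLlAaEE=8 CcLlAaEe=16 CcLlAaee=8 CcllAAEE=4 CcllAAEe=8 CcllAAee=4 CcllAaEE=4 CcllAaEe=8 CcllAaee=4
CcLlAaee hits 8/256; gcd=8; 8÷8/256÷8 = 1/32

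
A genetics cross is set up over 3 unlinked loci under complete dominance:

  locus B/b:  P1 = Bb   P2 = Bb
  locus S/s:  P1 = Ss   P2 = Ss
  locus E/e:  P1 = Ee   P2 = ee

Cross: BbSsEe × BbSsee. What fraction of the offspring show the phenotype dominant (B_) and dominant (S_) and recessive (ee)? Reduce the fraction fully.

BbSsEe gametes: BSE×1, BSe×1, BsE×1, Bse×1, bSE×1, bSe×1, bsE×1, bse×1
BbSsee gametes: BSe×2, Bse×2, bSe×2, bse×2
BbSsEe×BbSsee grid (8·8=64): BBSSEe=2 BBSSee=2 BBSsEe=4 BBSsee=4 BBssEe=2 BBssee=2 BbSSEe=4 BbSSee=4 BbSsEe=8 BbSsee=8 BbssEe=4 Bbssee=4 bbSSEe=2 bbSSee=2 bbSsEe=4 bbSsee=4 bbssEe=2 bbssee=2
B_ S_ ee hits 18/64; gcd=2; 18÷2/64÷2 = 9/32

P(B_ S_ ee) = 9/32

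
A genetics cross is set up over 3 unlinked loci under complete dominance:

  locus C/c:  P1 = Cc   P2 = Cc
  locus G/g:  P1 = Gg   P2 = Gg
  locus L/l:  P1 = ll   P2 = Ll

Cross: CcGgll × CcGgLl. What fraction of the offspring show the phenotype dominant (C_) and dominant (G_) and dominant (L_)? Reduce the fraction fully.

P(C_ G_ L_) = 9/32

CcGgll gametes: CGl×2, Cgl×2, cGl×2, cgl×2
CcGgLl gametes: CGL×1, CGl×1, CgL×1, Cgl×1, cGL×1, cGl×1, cgL×1, cgl×1
CcGgll×CcGgLl grid (8·8=64): CCGGLl=2 CCGGll=2 CCGgLl=4 CCGgll=4 CCggLl=2 CCggll=2 CcGGLl=4 CcGGll=4 CcGgLl=8 CcGgll=8 CcggLl=4 Ccggll=4 ccGGLl=2 ccGGll=2 ccGgLl=4 ccGgll=4 ccggLl=2 ccggll=2
C_ G_ L_ hits 18/64; gcd=2; 18÷2/64÷2 = 9/32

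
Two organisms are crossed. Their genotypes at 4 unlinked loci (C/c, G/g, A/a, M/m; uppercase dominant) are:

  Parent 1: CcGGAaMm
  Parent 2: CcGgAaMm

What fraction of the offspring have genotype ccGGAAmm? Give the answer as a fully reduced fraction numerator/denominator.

CcGGAaMm gametes: CGAM×2, CGAm×2, CGaM×2, CGam×2, cGAM×2, cGAm×2, cGaM×2, cGam×2
CcGgAaMm gametes: CGAM×1, CGAm×1, CGaM×1, CGam×1, CgAM×1, CgAm×1, CgaM×1, Cgam×1, cGAM×1, cGAm×1, cGaM×1, cGam×1, cgAM×1, cgAm×1, cgaM×1, cgam×1
CcGGAaMm×CcGgAaMm grid (16·16=256): CCGGAAMM=2 CCGGAAMm=4 CCGGAAmm=2 CCGGAaMM=4 CCGGAaMm=8 CCGGAamm=4 CCGGaaMM=2 CCGGaaMm=4 CCGGaamm=2 CCGgAAMM=2 CCGgAAMm=4 CCGgAAmm=2 CCGgAaMM=4 CCGgAaMm=8 CCGgAamm=4 CCGgaaMM=2 CCGgaaMm=4 CCGgaamm=2 CcGGAAMM=4 CcGGAAMm=8 CcGGAAmm=4 CcGGAaMM=8 CcGGAaMm=16 CcGGAamm=8 CcGGaaMM=4 CcGGaaMm=8 CcGGaamm=4 CcGgAAMM=4 CcGgAAMm=8 CcGgAAmm=4 CcGgAaMM=8 CcGgAaMm=16 CcGgAamm=8 CcGgaaMM=4 CcGgaaMm=8 CcGgaamm=4 ccGGAAMM=2 ccGGAAMm=4 ccGGAAmm=2 ccGGAaMM=4 ccGGAaMm=8 ccGGAamm=4 ccGGaaMM=2 ccGGaaMm=4 ccGGaamm=2 ccGgAAMM=2 ccGgAAMm=4 ccGgAAmm=2 ccGgAaMM=4 ccGgAaMm=8 ccGgAamm=4 ccGgaaMM=2 ccGgaaMm=4 ccGgaamm=2
ccGGAAmm hits 2/256; gcd=2; 2÷2/256÷2 = 1/128

P(ccGGAAmm) = 1/128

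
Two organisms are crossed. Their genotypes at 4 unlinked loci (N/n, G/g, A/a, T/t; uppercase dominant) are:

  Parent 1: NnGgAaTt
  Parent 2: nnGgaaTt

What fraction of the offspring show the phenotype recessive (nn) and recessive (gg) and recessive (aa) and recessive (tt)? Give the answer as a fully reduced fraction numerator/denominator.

NnGgAaTt gametes: NGAT×1, NGAt×1, NGaT×1, NGat×1, NgAT×1, NgAt×1, NgaT×1, Ngat×1, nGAT×1, nGAt×1, nGaT×1, nGat×1, ngAT×1, ngAt×1, ngaT×1, ngat×1
nnGgaaTt gametes: nGaT×4, nGat×4, ngaT×4, ngat×4
NnGgAaTt×nnGgaaTt grid (16·16=256): NnGGAaTT=4 NnGGAaTt=8 NnGGAatt=4 NnGGaaTT=4 NnGGaaTt=8 NnGGaatt=4 NnGgAaTT=8 NnGgAaTt=16 NnGgAatt=8 NnGgaaTT=8 NnGgaaTt=16 NnGgaatt=8 NnggAaTT=4 NnggAaTt=8 NnggAatt=4 NnggaaTT=4 NnggaaTt=8 Nnggaatt=4 nnGGAaTT=4 nnGGAaTt=8 nnGGAatt=4 nnGGaaTT=4 nnGGaaTt=8 nnGGaatt=4 nnGgAaTT=8 nnGgAaTt=16 nnGgAatt=8 nnGgaaTT=8 nnGgaaTt=16 nnGgaatt=8 nnggAaTT=4 nnggAaTt=8 nnggAatt=4 nnggaaTT=4 nnggaaTt=8 nnggaatt=4
nn gg aa tt hits 4/256; gcd=4; 4÷4/256÷4 = 1/64

P(nn gg aa tt) = 1/64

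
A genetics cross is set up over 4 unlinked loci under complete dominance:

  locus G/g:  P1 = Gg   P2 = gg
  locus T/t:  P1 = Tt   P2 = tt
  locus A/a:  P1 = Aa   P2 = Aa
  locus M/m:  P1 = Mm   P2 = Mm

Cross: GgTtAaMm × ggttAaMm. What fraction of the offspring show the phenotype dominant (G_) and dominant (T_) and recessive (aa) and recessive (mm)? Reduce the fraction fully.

P(G_ T_ aa mm) = 1/64

GgTtAaMm gametes: GTAM×1, GTAm×1, GTaM×1, GTam×1, GtAM×1, GtAm×1, GtaM×1, Gtam×1, gTAM×1, gTAm×1, gTaM×1, gTam×1, gtAM×1, gtAm×1, gtaM×1, gtam×1
ggttAaMm gametes: gtAM×4, gtAm×4, gtaM×4, gtam×4
GgTtAaMm×ggttAaMm grid (16·16=256): GgTtAAMM=4 GgTtAAMm=8 GgTtAAmm=4 GgTtAaMM=8 GgTtAaMm=16 GgTtAamm=8 GgTtaaMM=4 GgTtaaMm=8 GgTtaamm=4 GgttAAMM=4 GgttAAMm=8 GgttAAmm=4 GgttAaMM=8 GgttAaMm=16 GgttAamm=8 GgttaaMM=4 GgttaaMm=8 Ggttaamm=4 ggTtAAMM=4 ggTtAAMm=8 ggTtAAmm=4 ggTtAaMM=8 ggTtAaMm=16 ggTtAamm=8 ggTtaaMM=4 ggTtaaMm=8 ggTtaamm=4 ggttAAMM=4 ggttAAMm=8 ggttAAmm=4 ggttAaMM=8 ggttAaMm=16 ggttAamm=8 ggttaaMM=4 ggttaaMm=8 ggttaamm=4
G_ T_ aa mm hits 4/256; gcd=4; 4÷4/256÷4 = 1/64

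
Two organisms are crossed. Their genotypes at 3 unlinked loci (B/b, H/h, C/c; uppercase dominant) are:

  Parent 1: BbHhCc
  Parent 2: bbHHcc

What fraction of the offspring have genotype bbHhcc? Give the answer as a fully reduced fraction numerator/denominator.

P(bbHhcc) = 1/8

BbHhCc gametes: BHC×1, BHc×1, BhC×1, Bhc×1, bHC×1, bHc×1, bhC×1, bhc×1
bbHHcc gametes: bHc×8
BbHhCc×bbHHcc grid (8·8=64): BbHHCc=8 BbHHcc=8 BbHhCc=8 BbHhcc=8 bbHHCc=8 bbHHcc=8 bbHhCc=8 bbHhcc=8
bbHhcc hits 8/64; gcd=8; 8÷8/64÷8 = 1/8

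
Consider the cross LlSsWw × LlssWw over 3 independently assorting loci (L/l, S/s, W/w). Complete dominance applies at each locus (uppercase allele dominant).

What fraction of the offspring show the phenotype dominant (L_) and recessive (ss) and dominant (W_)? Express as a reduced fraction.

LlSsWw gametes: LSW×1, LSw×1, LsW×1, Lsw×1, lSW×1, lSw×1, lsW×1, lsw×1
LlssWw gametes: LsW×2, Lsw×2, lsW×2, lsw×2
LlSsWw×LlssWw grid (8·8=64): LLSsWW=2 LLSsWw=4 LLSsww=2 LLssWW=2 LLssWw=4 LLssww=2 LlSsWW=4 LlSsWw=8 LlSsww=4 LlssWW=4 LlssWw=8 Llssww=4 llSsWW=2 llSsWw=4 llSsww=2 llssWW=2 llssWw=4 llssww=2
L_ ss W_ hits 18/64; gcd=2; 18÷2/64÷2 = 9/32

P(L_ ss W_) = 9/32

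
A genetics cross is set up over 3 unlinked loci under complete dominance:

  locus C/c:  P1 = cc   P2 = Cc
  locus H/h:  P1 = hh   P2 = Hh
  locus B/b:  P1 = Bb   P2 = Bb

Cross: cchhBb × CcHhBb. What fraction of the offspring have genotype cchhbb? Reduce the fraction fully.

cchhBb gametes: chB×4, chb×4
CcHhBb gametes: CHB×1, CHb×1, ChB×1, Chb×1, cHB×1, cHb×1, chB×1, chb×1
cchhBb×CcHhBb grid (8·8=64): CcHhBB=4 CcHhBb=8 CcHhbb=4 CchhBB=4 CchhBb=8 Cchhbb=4 ccHhBB=4 ccHhBb=8 ccHhbb=4 cchhBB=4 cchhBb=8 cchhbb=4
cchhbb hits 4/64; gcd=4; 4÷4/64÷4 = 1/16

P(cchhbb) = 1/16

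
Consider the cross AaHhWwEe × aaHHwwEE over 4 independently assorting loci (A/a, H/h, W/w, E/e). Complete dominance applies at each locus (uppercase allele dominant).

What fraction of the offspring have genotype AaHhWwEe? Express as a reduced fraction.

AaHhWwEe gametes: AHWE×1, AHWe×1, AHwE×1, AHwe×1, AhWE×1, AhWe×1, AhwE×1, Ahwe×1, aHWE×1, aHWe×1, aHwE×1, aHwe×1, ahWE×1, ahWe×1, ahwE×1, ahwe×1
aaHHwwEE gametes: aHwE×16
AaHhWwEe×aaHHwwEE grid (16·16=256): AaHHWwEE=16 AaHHWwEe=16 AaHHwwEE=16 AaHHwwEe=16 AaHhWwEE=16 AaHhWwEe=16 AaHhwwEE=16 AaHhwwEe=16 aaHHWwEE=16 aaHHWwEe=16 aaHHwwEE=16 aaHHwwEe=16 aaHhWwEE=16 aaHhWwEe=16 aaHhwwEE=16 aaHhwwEe=16
AaHhWwEe hits 16/256; gcd=16; 16÷16/256÷16 = 1/16

P(AaHhWwEe) = 1/16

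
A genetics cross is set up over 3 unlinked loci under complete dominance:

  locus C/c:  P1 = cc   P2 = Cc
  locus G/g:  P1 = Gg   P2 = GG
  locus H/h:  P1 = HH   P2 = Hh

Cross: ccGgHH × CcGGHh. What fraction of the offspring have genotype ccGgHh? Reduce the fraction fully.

ccGgHH gametes: cGH×4, cgH×4
CcGGHh gametes: CGH×2, CGh×2, cGH×2, cGh×2
ccGgHH×CcGGHh grid (8·8=64): CcGGHH=8 CcGGHh=8 CcGgHH=8 CcGgHh=8 ccGGHH=8 ccGGHh=8 ccGgHH=8 ccGgHh=8
ccGgHh hits 8/64; gcd=8; 8÷8/64÷8 = 1/8

P(ccGgHh) = 1/8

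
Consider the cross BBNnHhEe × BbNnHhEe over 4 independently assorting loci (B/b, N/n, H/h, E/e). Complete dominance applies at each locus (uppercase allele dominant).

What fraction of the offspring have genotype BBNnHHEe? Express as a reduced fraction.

P(BBNnHHEe) = 1/32

BBNnHhEe gametes: BNHE×2, BNHe×2, BNhE×2, BNhe×2, BnHE×2, BnHe×2, BnhE×2, Bnhe×2
BbNnHhEe gametes: BNHE×1, BNHe×1, BNhE×1, BNhe×1, BnHE×1, BnHe×1, BnhE×1, Bnhe×1, bNHE×1, bNHe×1, bNhE×1, bNhe×1, bnHE×1, bnHe×1, bnhE×1, bnhe×1
BBNnHhEe×BbNnHhEe grid (16·16=256): BBNNHHEE=2 BBNNHHEe=4 BBNNHHee=2 BBNNHhEE=4 BBNNHhEe=8 BBNNHhee=4 BBNNhhEE=2 BBNNhhEe=4 BBNNhhee=2 BBNnHHEE=4 BBNnHHEe=8 BBNnHHee=4 BBNnHhEE=8 BBNnHhEe=16 BBNnHhee=8 BBNnhhEE=4 BBNnhhEe=8 BBNnhhee=4 BBnnHHEE=2 BBnnHHEe=4 BBnnHHee=2 BBnnHhEE=4 BBnnHhEe=8 BBnnHhee=4 BBnnhhEE=2 BBnnhhEe=4 BBnnhhee=2 BbNNHHEE=2 BbNNHHEe=4 BbNNHHee=2 BbNNHhEE=4 BbNNHhEe=8 BbNNHhee=4 BbNNhhEE=2 BbNNhhEe=4 BbNNhhee=2 BbNnHHEE=4 BbNnHHEe=8 BbNnHHee=4 BbNnHhEE=8 BbNnHhEe=16 BbNnHhee=8 BbNnhhEE=4 BbNnhhEe=8 BbNnhhee=4 BbnnHHEE=2 BbnnHHEe=4 BbnnHHee=2 BbnnHhEE=4 BbnnHhEe=8 BbnnHhee=4 BbnnhhEE=2 BbnnhhEe=4 Bbnnhhee=2
BBNnHHEe hits 8/256; gcd=8; 8÷8/256÷8 = 1/32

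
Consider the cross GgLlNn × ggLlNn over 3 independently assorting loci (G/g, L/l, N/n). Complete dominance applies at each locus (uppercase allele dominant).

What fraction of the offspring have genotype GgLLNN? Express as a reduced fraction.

GgLlNn gametes: GLN×1, GLn×1, GlN×1, Gln×1, gLN×1, gLn×1, glN×1, gln×1
ggLlNn gametes: gLN×2, gLn×2, glN×2, gln×2
GgLlNn×ggLlNn grid (8·8=64): GgLLNN=2 GgLLNn=4 GgLLnn=2 GgLlNN=4 GgLlNn=8 GgLlnn=4 GgllNN=2 GgllNn=4 Ggllnn=2 ggLLNN=2 ggLLNn=4 ggLLnn=2 ggLlNN=4 ggLlNn=8 ggLlnn=4 ggllNN=2 ggllNn=4 ggllnn=2
GgLLNN hits 2/64; gcd=2; 2÷2/64÷2 = 1/32

P(GgLLNN) = 1/32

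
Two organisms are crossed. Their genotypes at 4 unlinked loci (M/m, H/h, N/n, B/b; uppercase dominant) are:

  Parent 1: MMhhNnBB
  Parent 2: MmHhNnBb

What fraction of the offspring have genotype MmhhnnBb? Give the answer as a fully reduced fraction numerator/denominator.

MMhhNnBB gametes: MhNB×8, MhnB×8
MmHhNnBb gametes: MHNB×1, MHNb×1, MHnB×1, MHnb×1, MhNB×1, MhNb×1, MhnB×1, Mhnb×1, mHNB×1, mHNb×1, mHnB×1, mHnb×1, mhNB×1, mhNb×1, mhnB×1, mhnb×1
MMhhNnBB×MmHhNnBb grid (16·16=256): MMHhNNBB=8 MMHhNNBb=8 MMHhNnBB=16 MMHhNnBb=16 MMHhnnBB=8 MMHhnnBb=8 MMhhNNBB=8 MMhhNNBb=8 MMhhNnBB=16 MMhhNnBb=16 MMhhnnBB=8 MMhhnnBb=8 MmHhNNBB=8 MmHhNNBb=8 MmHhNnBB=16 MmHhNnBb=16 MmHhnnBB=8 MmHhnnBb=8 MmhhNNBB=8 MmhhNNBb=8 MmhhNnBB=16 MmhhNnBb=16 MmhhnnBB=8 MmhhnnBb=8
MmhhnnBb hits 8/256; gcd=8; 8÷8/256÷8 = 1/32

P(MmhhnnBb) = 1/32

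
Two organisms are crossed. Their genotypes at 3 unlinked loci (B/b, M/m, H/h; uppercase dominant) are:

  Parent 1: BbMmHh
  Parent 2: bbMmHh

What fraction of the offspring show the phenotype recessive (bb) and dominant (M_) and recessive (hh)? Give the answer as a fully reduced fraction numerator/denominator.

P(bb M_ hh) = 3/32

BbMmHh gametes: BMH×1, BMh×1, BmH×1, Bmh×1, bMH×1, bMh×1, bmH×1, bmh×1
bbMmHh gametes: bMH×2, bMh×2, bmH×2, bmh×2
BbMmHh×bbMmHh grid (8·8=64): BbMMHH=2 BbMMHh=4 BbMMhh=2 BbMmHH=4 BbMmHh=8 BbMmhh=4 BbmmHH=2 BbmmHh=4 Bbmmhh=2 bbMMHH=2 bbMMHh=4 bbMMhh=2 bbMmHH=4 bbMmHh=8 bbMmhh=4 bbmmHH=2 bbmmHh=4 bbmmhh=2
bb M_ hh hits 6/64; gcd=2; 6÷2/64÷2 = 3/32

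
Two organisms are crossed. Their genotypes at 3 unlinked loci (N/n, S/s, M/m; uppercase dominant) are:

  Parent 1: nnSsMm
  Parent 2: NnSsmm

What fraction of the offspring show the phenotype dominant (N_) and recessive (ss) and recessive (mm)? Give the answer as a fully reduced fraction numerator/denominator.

nnSsMm gametes: nSM×2, nSm×2, nsM×2, nsm×2
NnSsmm gametes: NSm×2, Nsm×2, nSm×2, nsm×2
nnSsMm×NnSsmm grid (8·8=64): NnSSMm=4 NnSSmm=4 NnSsMm=8 NnSsmm=8 NnssMm=4 Nnssmm=4 nnSSMm=4 nnSSmm=4 nnSsMm=8 nnSsmm=8 nnssMm=4 nnssmm=4
N_ ss mm hits 4/64; gcd=4; 4÷4/64÷4 = 1/16

P(N_ ss mm) = 1/16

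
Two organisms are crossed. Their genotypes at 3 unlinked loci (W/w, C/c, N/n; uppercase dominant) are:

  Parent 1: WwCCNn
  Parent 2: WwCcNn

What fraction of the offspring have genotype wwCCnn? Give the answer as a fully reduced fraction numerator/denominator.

P(wwCCnn) = 1/32

WwCCNn gametes: WCN×2, WCn×2, wCN×2, wCn×2
WwCcNn gametes: WCN×1, WCn×1, WcN×1, Wcn×1, wCN×1, wCn×1, wcN×1, wcn×1
WwCCNn×WwCcNn grid (8·8=64): WWCCNN=2 WWCCNn=4 WWCCnn=2 WWCcNN=2 WWCcNn=4 WWCcnn=2 WwCCNN=4 WwCCNn=8 WwCCnn=4 WwCcNN=4 WwCcNn=8 WwCcnn=4 wwCCNN=2 wwCCNn=4 wwCCnn=2 wwCcNN=2 wwCcNn=4 wwCcnn=2
wwCCnn hits 2/64; gcd=2; 2÷2/64÷2 = 1/32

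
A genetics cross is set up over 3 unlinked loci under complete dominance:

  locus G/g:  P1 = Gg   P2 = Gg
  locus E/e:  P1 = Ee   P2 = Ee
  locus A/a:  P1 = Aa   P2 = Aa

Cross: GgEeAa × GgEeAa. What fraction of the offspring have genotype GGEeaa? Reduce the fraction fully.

P(GGEeaa) = 1/32

GgEeAa gametes: GEA×1, GEa×1, GeA×1, Gea×1, gEA×1, gEa×1, geA×1, gea×1
GgEeAa gametes: GEA×1, GEa×1, GeA×1, Gea×1, gEA×1, gEa×1, geA×1, gea×1
GgEeAa×GgEeAa grid (8·8=64): GGEEAA=1 GGEEAa=2 GGEEaa=1 GGEeAA=2 GGEeAa=4 GGEeaa=2 GGeeAA=1 GGeeAa=2 GGeeaa=1 GgEEAA=2 GgEEAa=4 GgEEaa=2 GgEeAA=4 GgEeAa=8 GgEeaa=4 GgeeAA=2 GgeeAa=4 Ggeeaa=2 ggEEAA=1 ggEEAa=2 ggEEaa=1 ggEeAA=2 ggEeAa=4 ggEeaa=2 ggeeAA=1 ggeeAa=2 ggeeaa=1
GGEeaa hits 2/64; gcd=2; 2÷2/64÷2 = 1/32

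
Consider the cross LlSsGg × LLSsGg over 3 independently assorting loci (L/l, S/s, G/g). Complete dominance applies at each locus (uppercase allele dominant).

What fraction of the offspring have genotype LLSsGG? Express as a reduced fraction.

LlSsGg gametes: LSG×1, LSg×1, LsG×1, Lsg×1, lSG×1, lSg×1, lsG×1, lsg×1
LLSsGg gametes: LSG×2, LSg×2, LsG×2, Lsg×2
LlSsGg×LLSsGg grid (8·8=64): LLSSGG=2 LLSSGg=4 LLSSgg=2 LLSsGG=4 LLSsGg=8 LLSsgg=4 LLssGG=2 LLssGg=4 LLssgg=2 LlSSGG=2 LlSSGg=4 LlSSgg=2 LlSsGG=4 LlSsGg=8 LlSsgg=4 LlssGG=2 LlssGg=4 Llssgg=2
LLSsGG hits 4/64; gcd=4; 4÷4/64÷4 = 1/16

P(LLSsGG) = 1/16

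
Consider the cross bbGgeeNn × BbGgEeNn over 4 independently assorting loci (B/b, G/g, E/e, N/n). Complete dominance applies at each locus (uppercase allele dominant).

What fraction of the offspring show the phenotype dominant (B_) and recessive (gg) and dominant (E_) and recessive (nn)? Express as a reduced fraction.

bbGgeeNn gametes: bGeN×4, bGen×4, bgeN×4, bgen×4
BbGgEeNn gametes: BGEN×1, BGEn×1, BGeN×1, BGen×1, BgEN×1, BgEn×1, BgeN×1, Bgen×1, bGEN×1, bGEn×1, bGeN×1, bGen×1, bgEN×1, bgEn×1, bgeN×1, bgen×1
bbGgeeNn×BbGgEeNn grid (16·16=256): BbGGEeNN=4 BbGGEeNn=8 BbGGEenn=4 BbGGeeNN=4 BbGGeeNn=8 BbGGeenn=4 BbGgEeNN=8 BbGgEeNn=16 BbGgEenn=8 BbGgeeNN=8 BbGgeeNn=16 BbGgeenn=8 BbggEeNN=4 BbggEeNn=8 BbggEenn=4 BbggeeNN=4 BbggeeNn=8 Bbggeenn=4 bbGGEeNN=4 bbGGEeNn=8 bbGGEenn=4 bbGGeeNN=4 bbGGeeNn=8 bbGGeenn=4 bbGgEeNN=8 bbGgEeNn=16 bbGgEenn=8 bbGgeeNN=8 bbGgeeNn=16 bbGgeenn=8 bbggEeNN=4 bbggEeNn=8 bbggEenn=4 bbggeeNN=4 bbggeeNn=8 bbggeenn=4
B_ gg E_ nn hits 4/256; gcd=4; 4÷4/256÷4 = 1/64

P(B_ gg E_ nn) = 1/64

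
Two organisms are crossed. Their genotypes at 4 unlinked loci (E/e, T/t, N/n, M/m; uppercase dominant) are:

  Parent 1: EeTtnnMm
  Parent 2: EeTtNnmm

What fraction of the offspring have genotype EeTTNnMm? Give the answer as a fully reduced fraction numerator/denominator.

EeTtnnMm gametes: ETnM×2, ETnm×2, EtnM×2, Etnm×2, eTnM×2, eTnm×2, etnM×2, etnm×2
EeTtNnmm gametes: ETNm×2, ETnm×2, EtNm×2, Etnm×2, eTNm×2, eTnm×2, etNm×2, etnm×2
EeTtnnMm×EeTtNnmm grid (16·16=256): EETTNnMm=4 EETTNnmm=4 EETTnnMm=4 EETTnnmm=4 EETtNnMm=8 EETtNnmm=8 EETtnnMm=8 EETtnnmm=8 EEttNnMm=4 EEttNnmm=4 EEttnnMm=4 EEttnnmm=4 EeTTNnMm=8 EeTTNnmm=8 EeTTnnMm=8 EeTTnnmm=8 EeTtNnMm=16 EeTtNnmm=16 EeTtnnMm=16 EeTtnnmm=16 EettNnMm=8 EettNnmm=8 EettnnMm=8 Eettnnmm=8 eeTTNnMm=4 eeTTNnmm=4 eeTTnnMm=4 eeTTnnmm=4 eeTtNnMm=8 eeTtNnmm=8 eeTtnnMm=8 eeTtnnmm=8 eettNnMm=4 eettNnmm=4 eettnnMm=4 eettnnmm=4
EeTTNnMm hits 8/256; gcd=8; 8÷8/256÷8 = 1/32

P(EeTTNnMm) = 1/32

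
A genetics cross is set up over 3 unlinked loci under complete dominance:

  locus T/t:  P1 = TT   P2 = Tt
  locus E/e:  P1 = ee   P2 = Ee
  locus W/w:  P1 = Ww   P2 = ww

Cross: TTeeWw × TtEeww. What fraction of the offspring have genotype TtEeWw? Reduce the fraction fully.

TTeeWw gametes: TeW×4, Tew×4
TtEeww gametes: TEw×2, Tew×2, tEw×2, tew×2
TTeeWw×TtEeww grid (8·8=64): TTEeWw=8 TTEeww=8 TTeeWw=8 TTeeww=8 TtEeWw=8 TtEeww=8 TteeWw=8 Tteeww=8
TtEeWw hits 8/64; gcd=8; 8÷8/64÷8 = 1/8

P(TtEeWw) = 1/8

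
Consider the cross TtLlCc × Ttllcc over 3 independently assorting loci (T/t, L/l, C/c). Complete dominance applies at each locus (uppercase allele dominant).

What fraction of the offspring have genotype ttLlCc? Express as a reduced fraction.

TtLlCc gametes: TLC×1, TLc×1, TlC×1, Tlc×1, tLC×1, tLc×1, tlC×1, tlc×1
Ttllcc gametes: Tlc×4, tlc×4
TtLlCc×Ttllcc grid (8·8=64): TTLlCc=4 TTLlcc=4 TTllCc=4 TTllcc=4 TtLlCc=8 TtLlcc=8 TtllCc=8 Ttllcc=8 ttLlCc=4 ttLlcc=4 ttllCc=4 ttllcc=4
ttLlCc hits 4/64; gcd=4; 4÷4/64÷4 = 1/16

P(ttLlCc) = 1/16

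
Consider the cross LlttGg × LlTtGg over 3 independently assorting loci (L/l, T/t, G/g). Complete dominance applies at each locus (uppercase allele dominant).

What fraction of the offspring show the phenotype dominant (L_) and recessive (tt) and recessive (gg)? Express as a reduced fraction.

P(L_ tt gg) = 3/32

LlttGg gametes: LtG×2, Ltg×2, ltG×2, ltg×2
LlTtGg gametes: LTG×1, LTg×1, LtG×1, Ltg×1, lTG×1, lTg×1, ltG×1, ltg×1
LlttGg×LlTtGg grid (8·8=64): LLTtGG=2 LLTtGg=4 LLTtgg=2 LLttGG=2 LLttGg=4 LLttgg=2 LlTtGG=4 LlTtGg=8 LlTtgg=4 LlttGG=4 LlttGg=8 Llttgg=4 llTtGG=2 llTtGg=4 llTtgg=2 llttGG=2 llttGg=4 llttgg=2
L_ tt gg hits 6/64; gcd=2; 6÷2/64÷2 = 3/32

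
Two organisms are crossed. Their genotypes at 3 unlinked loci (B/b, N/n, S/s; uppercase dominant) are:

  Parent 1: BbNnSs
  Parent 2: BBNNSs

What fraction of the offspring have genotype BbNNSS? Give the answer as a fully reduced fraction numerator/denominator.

BbNnSs gametes: BNS×1, BNs×1, BnS×1, Bns×1, bNS×1, bNs×1, bnS×1, bns×1
BBNNSs gametes: BNS×4, BNs×4
BbNnSs×BBNNSs grid (8·8=64): BBNNSS=4 BBNNSs=8 BBNNss=4 BBNnSS=4 BBNnSs=8 BBNnss=4 BbNNSS=4 BbNNSs=8 BbNNss=4 BbNnSS=4 BbNnSs=8 BbNnss=4
BbNNSS hits 4/64; gcd=4; 4÷4/64÷4 = 1/16

P(BbNNSS) = 1/16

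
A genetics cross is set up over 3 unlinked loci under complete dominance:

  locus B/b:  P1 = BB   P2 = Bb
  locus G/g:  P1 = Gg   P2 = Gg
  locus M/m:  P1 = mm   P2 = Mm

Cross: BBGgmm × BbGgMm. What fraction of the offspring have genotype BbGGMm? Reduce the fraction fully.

P(BbGGMm) = 1/16

BBGgmm gametes: BGm×4, Bgm×4
BbGgMm gametes: BGM×1, BGm×1, BgM×1, Bgm×1, bGM×1, bGm×1, bgM×1, bgm×1
BBGgmm×BbGgMm grid (8·8=64): BBGGMm=4 BBGGmm=4 BBGgMm=8 BBGgmm=8 BBggMm=4 BBggmm=4 BbGGMm=4 BbGGmm=4 BbGgMm=8 BbGgmm=8 BbggMm=4 Bbggmm=4
BbGGMm hits 4/64; gcd=4; 4÷4/64÷4 = 1/16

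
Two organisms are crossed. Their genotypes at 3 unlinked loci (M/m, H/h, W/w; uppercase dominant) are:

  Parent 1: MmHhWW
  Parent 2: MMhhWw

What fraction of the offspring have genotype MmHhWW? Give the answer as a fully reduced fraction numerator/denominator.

P(MmHhWW) = 1/8

MmHhWW gametes: MHW×2, MhW×2, mHW×2, mhW×2
MMhhWw gametes: MhW×4, Mhw×4
MmHhWW×MMhhWw grid (8·8=64): MMHhWW=8 MMHhWw=8 MMhhWW=8 MMhhWw=8 MmHhWW=8 MmHhWw=8 MmhhWW=8 MmhhWw=8
MmHhWW hits 8/64; gcd=8; 8÷8/64÷8 = 1/8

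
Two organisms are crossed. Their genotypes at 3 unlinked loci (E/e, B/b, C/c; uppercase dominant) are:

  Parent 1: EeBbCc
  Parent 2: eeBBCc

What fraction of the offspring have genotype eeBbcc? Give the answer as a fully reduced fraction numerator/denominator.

EeBbCc gametes: EBC×1, EBc×1, EbC×1, Ebc×1, eBC×1, eBc×1, ebC×1, ebc×1
eeBBCc gametes: eBC×4, eBc×4
EeBbCc×eeBBCc grid (8·8=64): EeBBCC=4 EeBBCc=8 EeBBcc=4 EeBbCC=4 EeBbCc=8 EeBbcc=4 eeBBCC=4 eeBBCc=8 eeBBcc=4 eeBbCC=4 eeBbCc=8 eeBbcc=4
eeBbcc hits 4/64; gcd=4; 4÷4/64÷4 = 1/16

P(eeBbcc) = 1/16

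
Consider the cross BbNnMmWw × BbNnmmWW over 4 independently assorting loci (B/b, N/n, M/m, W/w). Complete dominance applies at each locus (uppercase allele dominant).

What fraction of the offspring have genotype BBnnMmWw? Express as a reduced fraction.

BbNnMmWw gametes: BNMW×1, BNMw×1, BNmW×1, BNmw×1, BnMW×1, BnMw×1, BnmW×1, Bnmw×1, bNMW×1, bNMw×1, bNmW×1, bNmw×1, bnMW×1, bnMw×1, bnmW×1, bnmw×1
BbNnmmWW gametes: BNmW×4, BnmW×4, bNmW×4, bnmW×4
BbNnMmWw×BbNnmmWW grid (16·16=256): BBNNMmWW=4 BBNNMmWw=4 BBNNmmWW=4 BBNNmmWw=4 BBNnMmWW=8 BBNnMmWw=8 BBNnmmWW=8 BBNnmmWw=8 BBnnMmWW=4 BBnnMmWw=4 BBnnmmWW=4 BBnnmmWw=4 BbNNMmWW=8 BbNNMmWw=8 BbNNmmWW=8 BbNNmmWw=8 BbNnMmWW=16 BbNnMmWw=16 BbNnmmWW=16 BbNnmmWw=16 BbnnMmWW=8 BbnnMmWw=8 BbnnmmWW=8 BbnnmmWw=8 bbNNMmWW=4 bbNNMmWw=4 bbNNmmWW=4 bbNNmmWw=4 bbNnMmWW=8 bbNnMmWw=8 bbNnmmWW=8 bbNnmmWw=8 bbnnMmWW=4 bbnnMmWw=4 bbnnmmWW=4 bbnnmmWw=4
BBnnMmWw hits 4/256; gcd=4; 4÷4/256÷4 = 1/64

P(BBnnMmWw) = 1/64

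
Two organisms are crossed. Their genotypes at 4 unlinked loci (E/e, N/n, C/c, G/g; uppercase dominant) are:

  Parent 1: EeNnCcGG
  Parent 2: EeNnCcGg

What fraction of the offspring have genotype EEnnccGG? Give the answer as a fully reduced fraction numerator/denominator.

P(EEnnccGG) = 1/128

EeNnCcGG gametes: ENCG×2, ENcG×2, EnCG×2, EncG×2, eNCG×2, eNcG×2, enCG×2, encG×2
EeNnCcGg gametes: ENCG×1, ENCg×1, ENcG×1, ENcg×1, EnCG×1, EnCg×1, EncG×1, Encg×1, eNCG×1, eNCg×1, eNcG×1, eNcg×1, enCG×1, enCg×1, encG×1, encg×1
EeNnCcGG×EeNnCcGg grid (16·16=256): EENNCCGG=2 EENNCCGg=2 EENNCcGG=4 EENNCcGg=4 EENNccGG=2 EENNccGg=2 EENnCCGG=4 EENnCCGg=4 EENnCcGG=8 EENnCcGg=8 EENnccGG=4 EENnccGg=4 EEnnCCGG=2 EEnnCCGg=2 EEnnCcGG=4 EEnnCcGg=4 EEnnccGG=2 EEnnccGg=2 EeNNCCGG=4 EeNNCCGg=4 EeNNCcGG=8 EeNNCcGg=8 EeNNccGG=4 EeNNccGg=4 EeNnCCGG=8 EeNnCCGg=8 EeNnCcGG=16 EeNnCcGg=16 EeNnccGG=8 EeNnccGg=8 EennCCGG=4 EennCCGg=4 EennCcGG=8 EennCcGg=8 EennccGG=4 EennccGg=4 eeNNCCGG=2 eeNNCCGg=2 eeNNCcGG=4 eeNNCcGg=4 eeNNccGG=2 eeNNccGg=2 eeNnCCGG=4 eeNnCCGg=4 eeNnCcGG=8 eeNnCcGg=8 eeNnccGG=4 eeNnccGg=4 eennCCGG=2 eennCCGg=2 eennCcGG=4 eennCcGg=4 eennccGG=2 eennccGg=2
EEnnccGG hits 2/256; gcd=2; 2÷2/256÷2 = 1/128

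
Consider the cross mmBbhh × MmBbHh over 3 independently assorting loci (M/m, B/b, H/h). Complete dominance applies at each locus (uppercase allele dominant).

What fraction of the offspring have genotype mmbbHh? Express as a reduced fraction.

P(mmbbHh) = 1/16

mmBbhh gametes: mBh×4, mbh×4
MmBbHh gametes: MBH×1, MBh×1, MbH×1, Mbh×1, mBH×1, mBh×1, mbH×1, mbh×1
mmBbhh×MmBbHh grid (8·8=64): MmBBHh=4 MmBBhh=4 MmBbHh=8 MmBbhh=8 MmbbHh=4 Mmbbhh=4 mmBBHh=4 mmBBhh=4 mmBbHh=8 mmBbhh=8 mmbbHh=4 mmbbhh=4
mmbbHh hits 4/64; gcd=4; 4÷4/64÷4 = 1/16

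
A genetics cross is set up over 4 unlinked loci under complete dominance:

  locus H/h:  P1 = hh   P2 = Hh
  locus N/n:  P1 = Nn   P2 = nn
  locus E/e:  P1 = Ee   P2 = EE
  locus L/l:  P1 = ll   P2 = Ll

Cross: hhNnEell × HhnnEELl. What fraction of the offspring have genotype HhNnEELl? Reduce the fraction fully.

hhNnEell gametes: hNEl×4, hNel×4, hnEl×4, hnel×4
HhnnEELl gametes: HnEL×4, HnEl×4, hnEL×4, hnEl×4
hhNnEell×HhnnEELl grid (16·16=256): HhNnEELl=16 HhNnEEll=16 HhNnEeLl=16 HhNnEell=16 HhnnEELl=16 HhnnEEll=16 HhnnEeLl=16 HhnnEell=16 hhNnEELl=16 hhNnEEll=16 hhNnEeLl=16 hhNnEell=16 hhnnEELl=16 hhnnEEll=16 hhnnEeLl=16 hhnnEell=16
HhNnEELl hits 16/256; gcd=16; 16÷16/256÷16 = 1/16

P(HhNnEELl) = 1/16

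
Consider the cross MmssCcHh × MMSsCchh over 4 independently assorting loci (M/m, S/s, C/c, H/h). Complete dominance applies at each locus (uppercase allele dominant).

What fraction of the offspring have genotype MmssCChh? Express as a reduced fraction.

P(MmssCChh) = 1/32

MmssCcHh gametes: MsCH×2, MsCh×2, MscH×2, Msch×2, msCH×2, msCh×2, mscH×2, msch×2
MMSsCchh gametes: MSCh×4, MSch×4, MsCh×4, Msch×4
MmssCcHh×MMSsCchh grid (16·16=256): MMSsCCHh=8 MMSsCChh=8 MMSsCcHh=16 MMSsCchh=16 MMSsccHh=8 MMSscchh=8 MMssCCHh=8 MMssCChh=8 MMssCcHh=16 MMssCchh=16 MMssccHh=8 MMsscchh=8 MmSsCCHh=8 MmSsCChh=8 MmSsCcHh=16 MmSsCchh=16 MmSsccHh=8 MmSscchh=8 MmssCCHh=8 MmssCChh=8 MmssCcHh=16 MmssCchh=16 MmssccHh=8 Mmsscchh=8
MmssCChh hits 8/256; gcd=8; 8÷8/256÷8 = 1/32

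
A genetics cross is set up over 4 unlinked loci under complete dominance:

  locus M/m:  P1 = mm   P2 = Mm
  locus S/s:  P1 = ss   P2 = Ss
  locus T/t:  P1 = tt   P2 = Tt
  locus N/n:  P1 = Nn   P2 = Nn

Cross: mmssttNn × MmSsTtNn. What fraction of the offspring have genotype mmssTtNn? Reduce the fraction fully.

P(mmssTtNn) = 1/16

mmssttNn gametes: mstN×8, mstn×8
MmSsTtNn gametes: MSTN×1, MSTn×1, MStN×1, MStn×1, MsTN×1, MsTn×1, MstN×1, Mstn×1, mSTN×1, mSTn×1, mStN×1, mStn×1, msTN×1, msTn×1, mstN×1, mstn×1
mmssttNn×MmSsTtNn grid (16·16=256): MmSsTtNN=8 MmSsTtNn=16 MmSsTtnn=8 MmSsttNN=8 MmSsttNn=16 MmSsttnn=8 MmssTtNN=8 MmssTtNn=16 MmssTtnn=8 MmssttNN=8 MmssttNn=16 Mmssttnn=8 mmSsTtNN=8 mmSsTtNn=16 mmSsTtnn=8 mmSsttNN=8 mmSsttNn=16 mmSsttnn=8 mmssTtNN=8 mmssTtNn=16 mmssTtnn=8 mmssttNN=8 mmssttNn=16 mmssttnn=8
mmssTtNn hits 16/256; gcd=16; 16÷16/256÷16 = 1/16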